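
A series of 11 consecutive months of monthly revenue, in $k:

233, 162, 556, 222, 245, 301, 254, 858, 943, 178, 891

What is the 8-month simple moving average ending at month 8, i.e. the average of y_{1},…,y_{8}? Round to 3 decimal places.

Sum of periods 1–8: 233 + 162 + 556 + 222 + 245 + 301 + 254 + 858 = 2831
Divide by 8: 2831 / 8 = 353.875

353.875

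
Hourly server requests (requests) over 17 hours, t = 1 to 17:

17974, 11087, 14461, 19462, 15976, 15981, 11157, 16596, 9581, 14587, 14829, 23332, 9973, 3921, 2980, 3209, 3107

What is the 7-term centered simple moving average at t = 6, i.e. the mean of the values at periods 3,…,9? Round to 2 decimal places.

14744.86

Sum of periods 3–9: 14461 + 19462 + 15976 + 15981 + 11157 + 16596 + 9581 = 103214
Divide by 7: 103214 / 7 = 14744.86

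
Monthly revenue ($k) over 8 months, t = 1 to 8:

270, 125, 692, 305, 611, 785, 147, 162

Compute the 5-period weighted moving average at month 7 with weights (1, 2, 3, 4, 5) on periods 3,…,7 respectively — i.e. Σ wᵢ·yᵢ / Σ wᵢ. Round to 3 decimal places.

Weighted sum: 1·692 + 2·305 + 3·611 + 4·785 + 5·147 = 692 + 610 + 1833 + 3140 + 735 = 7010
Weight total: 1 + 2 + 3 + 4 + 5 = 15
WMA = 7010 / 15 = 467.333

467.333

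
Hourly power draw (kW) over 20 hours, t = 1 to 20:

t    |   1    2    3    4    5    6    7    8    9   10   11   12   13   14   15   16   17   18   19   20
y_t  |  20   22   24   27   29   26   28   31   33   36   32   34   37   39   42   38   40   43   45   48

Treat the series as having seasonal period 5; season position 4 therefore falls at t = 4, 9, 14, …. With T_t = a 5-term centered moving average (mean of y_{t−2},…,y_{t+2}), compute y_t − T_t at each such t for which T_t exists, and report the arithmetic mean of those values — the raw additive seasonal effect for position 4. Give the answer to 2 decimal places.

1.13

Season position 4 occurs at t = 4, 9, 14 (where T_t is defined).
t=4: T_4 = 25.6000; y_4 − T_4 = 27 − 25.6000 = 1.4000
t=9: T_9 = 32.0000; y_9 − T_9 = 33 − 32.0000 = 1.0000
t=14: T_14 = 38.0000; y_14 − T_14 = 39 − 38.0000 = 1.0000
Mean deviation: (1.4000 + 1.0000 + 1.0000) / 3 = 1.13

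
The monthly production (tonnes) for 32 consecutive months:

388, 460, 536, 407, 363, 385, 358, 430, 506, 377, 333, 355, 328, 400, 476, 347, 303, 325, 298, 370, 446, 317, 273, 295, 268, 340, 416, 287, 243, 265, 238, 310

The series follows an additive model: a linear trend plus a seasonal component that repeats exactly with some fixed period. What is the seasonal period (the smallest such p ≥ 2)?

6

First differences y_{t+1} − y_t: 72, 76, -129, -44, 22, -27, 72, 76, -129, -44, 22, -27, 72, 76, …
The difference pattern repeats every 6 terms and not for any smaller step, so p = 6.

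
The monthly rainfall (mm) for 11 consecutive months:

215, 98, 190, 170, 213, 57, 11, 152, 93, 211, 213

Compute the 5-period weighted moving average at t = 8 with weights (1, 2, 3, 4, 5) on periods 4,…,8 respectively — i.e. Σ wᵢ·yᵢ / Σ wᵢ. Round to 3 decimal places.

104.733

Weighted sum: 1·170 + 2·213 + 3·57 + 4·11 + 5·152 = 170 + 426 + 171 + 44 + 760 = 1571
Weight total: 1 + 2 + 3 + 4 + 5 = 15
WMA = 1571 / 15 = 104.733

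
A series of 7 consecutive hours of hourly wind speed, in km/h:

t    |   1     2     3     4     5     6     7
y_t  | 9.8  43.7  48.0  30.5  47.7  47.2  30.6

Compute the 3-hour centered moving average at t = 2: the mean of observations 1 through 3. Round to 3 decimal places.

Sum of periods 1–3: 9.8 + 43.7 + 48.0 = 101.5
Divide by 3: 101.5 / 3 = 33.833

33.833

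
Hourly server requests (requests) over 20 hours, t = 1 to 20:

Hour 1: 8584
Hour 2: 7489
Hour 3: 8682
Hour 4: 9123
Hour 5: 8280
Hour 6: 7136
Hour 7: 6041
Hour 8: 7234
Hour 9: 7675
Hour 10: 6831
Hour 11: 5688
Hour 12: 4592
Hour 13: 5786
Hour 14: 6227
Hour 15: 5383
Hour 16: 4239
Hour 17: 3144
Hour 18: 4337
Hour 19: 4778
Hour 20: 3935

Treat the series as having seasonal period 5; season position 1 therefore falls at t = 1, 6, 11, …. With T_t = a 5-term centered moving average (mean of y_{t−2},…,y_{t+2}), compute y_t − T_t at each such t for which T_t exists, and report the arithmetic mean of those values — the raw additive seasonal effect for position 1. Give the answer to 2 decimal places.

Season position 1 occurs at t = 6, 11, 16 (where T_t is defined).
t=6: T_6 = 7562.8000; y_6 − T_6 = 7136 − 7562.8000 = -426.8000
t=11: T_11 = 6114.4000; y_11 − T_11 = 5688 − 6114.4000 = -426.4000
t=16: T_16 = 4666.0000; y_16 − T_16 = 4239 − 4666.0000 = -427.0000
Mean deviation: (-426.8000 + -426.4000 + -427.0000) / 3 = -426.73

-426.73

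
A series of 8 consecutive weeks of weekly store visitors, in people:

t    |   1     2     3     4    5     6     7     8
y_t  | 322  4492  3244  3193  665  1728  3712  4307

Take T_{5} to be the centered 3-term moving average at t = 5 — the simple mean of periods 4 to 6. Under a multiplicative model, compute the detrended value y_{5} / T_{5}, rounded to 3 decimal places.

Trend T_5 = (3193 + 665 + 1728) / 3 = 5586/3 = 1862.00000
Ratio to trend: 665 / 1862.00000 = 0.357

0.357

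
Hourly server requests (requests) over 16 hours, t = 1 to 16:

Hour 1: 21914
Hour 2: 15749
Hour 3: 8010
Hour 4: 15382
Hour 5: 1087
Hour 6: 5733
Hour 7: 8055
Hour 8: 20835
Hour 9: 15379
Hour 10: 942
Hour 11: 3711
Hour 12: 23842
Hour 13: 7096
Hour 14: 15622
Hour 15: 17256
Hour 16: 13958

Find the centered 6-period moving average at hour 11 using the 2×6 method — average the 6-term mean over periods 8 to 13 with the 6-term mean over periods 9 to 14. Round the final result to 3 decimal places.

11533.083

Sum over 8–13: 20835 + 15379 + 942 + 3711 + 23842 + 7096 = 71805
Sum over 9–14: 15379 + 942 + 3711 + 23842 + 7096 + 15622 = 66592
CMA at t=11 = (71805 + 66592) / (2·6) = 138397 / 12 = 11533.083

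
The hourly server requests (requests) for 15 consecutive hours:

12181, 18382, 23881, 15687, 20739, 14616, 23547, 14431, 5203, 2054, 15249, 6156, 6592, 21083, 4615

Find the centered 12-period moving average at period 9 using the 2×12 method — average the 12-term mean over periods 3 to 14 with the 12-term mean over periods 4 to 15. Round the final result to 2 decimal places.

Sum over 3–14: 23881 + 15687 + 20739 + 14616 + 23547 + 14431 + 5203 + 2054 + 15249 + 6156 + 6592 + 21083 = 169238
Sum over 4–15: 15687 + 20739 + 14616 + 23547 + 14431 + 5203 + 2054 + 15249 + 6156 + 6592 + 21083 + 4615 = 149972
CMA at t=9 = (169238 + 149972) / (2·12) = 319210 / 24 = 13300.42

13300.42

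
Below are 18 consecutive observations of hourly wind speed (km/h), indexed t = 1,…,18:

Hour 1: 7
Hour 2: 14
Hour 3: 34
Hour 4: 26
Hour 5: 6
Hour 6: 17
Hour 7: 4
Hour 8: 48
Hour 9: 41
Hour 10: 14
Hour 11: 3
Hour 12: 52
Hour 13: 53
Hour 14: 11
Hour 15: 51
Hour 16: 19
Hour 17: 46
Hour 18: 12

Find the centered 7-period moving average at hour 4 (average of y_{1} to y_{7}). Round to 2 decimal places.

Sum of periods 1–7: 7 + 14 + 34 + 26 + 6 + 17 + 4 = 108
Divide by 7: 108 / 7 = 15.43

15.43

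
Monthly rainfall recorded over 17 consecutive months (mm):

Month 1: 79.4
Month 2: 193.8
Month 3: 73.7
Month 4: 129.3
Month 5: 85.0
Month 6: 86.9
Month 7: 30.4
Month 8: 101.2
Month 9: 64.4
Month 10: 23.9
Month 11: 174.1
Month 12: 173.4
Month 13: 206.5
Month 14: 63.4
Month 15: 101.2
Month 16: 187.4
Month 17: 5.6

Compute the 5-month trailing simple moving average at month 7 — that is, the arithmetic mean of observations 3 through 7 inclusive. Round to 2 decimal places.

Sum of periods 3–7: 73.7 + 129.3 + 85.0 + 86.9 + 30.4 = 405.3
Divide by 5: 405.3 / 5 = 81.06

81.06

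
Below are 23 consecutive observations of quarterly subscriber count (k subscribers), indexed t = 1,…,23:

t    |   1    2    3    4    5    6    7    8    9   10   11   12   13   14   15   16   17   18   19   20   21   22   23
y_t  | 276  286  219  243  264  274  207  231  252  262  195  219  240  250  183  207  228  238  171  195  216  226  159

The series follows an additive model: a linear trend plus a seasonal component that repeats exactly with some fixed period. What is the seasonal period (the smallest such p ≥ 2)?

4

First differences y_{t+1} − y_t: 10, -67, 24, 21, 10, -67, 24, 21, 10, -67, …
The difference pattern repeats every 4 terms and not for any smaller step, so p = 4.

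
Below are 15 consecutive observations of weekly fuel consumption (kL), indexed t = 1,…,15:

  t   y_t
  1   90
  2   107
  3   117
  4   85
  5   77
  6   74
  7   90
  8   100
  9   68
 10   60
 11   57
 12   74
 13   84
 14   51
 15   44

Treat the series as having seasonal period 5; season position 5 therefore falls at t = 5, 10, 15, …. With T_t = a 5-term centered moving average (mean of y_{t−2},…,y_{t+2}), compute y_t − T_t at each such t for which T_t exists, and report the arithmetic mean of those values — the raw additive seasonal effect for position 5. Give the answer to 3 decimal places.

-11.700

Season position 5 occurs at t = 5, 10 (where T_t is defined).
t=5: T_5 = 88.60000; y_5 − T_5 = 77 − 88.60000 = -11.60000
t=10: T_10 = 71.80000; y_10 − T_10 = 60 − 71.80000 = -11.80000
Mean deviation: (-11.60000 + -11.80000) / 2 = -11.700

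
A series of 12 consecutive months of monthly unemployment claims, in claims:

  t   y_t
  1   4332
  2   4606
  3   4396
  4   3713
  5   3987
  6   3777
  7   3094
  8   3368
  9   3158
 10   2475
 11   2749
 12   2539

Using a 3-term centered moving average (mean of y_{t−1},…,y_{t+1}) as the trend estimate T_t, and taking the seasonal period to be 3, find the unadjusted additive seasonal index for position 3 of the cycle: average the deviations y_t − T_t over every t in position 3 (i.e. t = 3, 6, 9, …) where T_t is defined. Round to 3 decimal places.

157.667

Season position 3 occurs at t = 3, 6, 9 (where T_t is defined).
t=3: T_3 = 4238.33333; y_3 − T_3 = 4396 − 4238.33333 = 157.66667
t=6: T_6 = 3619.33333; y_6 − T_6 = 3777 − 3619.33333 = 157.66667
t=9: T_9 = 3000.33333; y_9 − T_9 = 3158 − 3000.33333 = 157.66667
Mean deviation: (157.66667 + 157.66667 + 157.66667) / 3 = 157.667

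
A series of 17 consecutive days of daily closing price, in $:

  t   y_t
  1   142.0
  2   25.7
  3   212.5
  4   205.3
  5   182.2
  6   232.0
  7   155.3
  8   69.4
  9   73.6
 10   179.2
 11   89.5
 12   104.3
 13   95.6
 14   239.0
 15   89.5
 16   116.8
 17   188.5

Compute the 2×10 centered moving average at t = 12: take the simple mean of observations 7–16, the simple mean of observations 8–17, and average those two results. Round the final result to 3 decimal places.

Sum over 7–16: 155.3 + 69.4 + 73.6 + 179.2 + 89.5 + 104.3 + 95.6 + 239.0 + 89.5 + 116.8 = 1212.2
Sum over 8–17: 69.4 + 73.6 + 179.2 + 89.5 + 104.3 + 95.6 + 239.0 + 89.5 + 116.8 + 188.5 = 1245.4
CMA at t=12 = (1212.2 + 1245.4) / (2·10) = 2457.6 / 20 = 122.880

122.880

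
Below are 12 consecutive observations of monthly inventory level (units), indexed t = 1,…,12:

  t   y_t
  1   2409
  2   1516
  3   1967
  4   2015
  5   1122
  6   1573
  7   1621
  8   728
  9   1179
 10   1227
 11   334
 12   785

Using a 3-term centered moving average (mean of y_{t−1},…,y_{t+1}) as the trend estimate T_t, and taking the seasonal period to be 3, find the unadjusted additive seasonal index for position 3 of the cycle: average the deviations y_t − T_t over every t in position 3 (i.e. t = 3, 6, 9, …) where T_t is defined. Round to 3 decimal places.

Season position 3 occurs at t = 3, 6, 9 (where T_t is defined).
t=3: T_3 = 1832.66667; y_3 − T_3 = 1967 − 1832.66667 = 134.33333
t=6: T_6 = 1438.66667; y_6 − T_6 = 1573 − 1438.66667 = 134.33333
t=9: T_9 = 1044.66667; y_9 − T_9 = 1179 − 1044.66667 = 134.33333
Mean deviation: (134.33333 + 134.33333 + 134.33333) / 3 = 134.333

134.333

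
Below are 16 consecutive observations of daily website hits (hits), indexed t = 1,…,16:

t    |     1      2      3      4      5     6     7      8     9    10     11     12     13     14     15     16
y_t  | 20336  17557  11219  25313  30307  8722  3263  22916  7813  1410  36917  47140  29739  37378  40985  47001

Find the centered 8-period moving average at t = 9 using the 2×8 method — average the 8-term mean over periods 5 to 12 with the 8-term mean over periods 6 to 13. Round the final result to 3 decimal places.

19775.500

Sum over 5–12: 30307 + 8722 + 3263 + 22916 + 7813 + 1410 + 36917 + 47140 = 158488
Sum over 6–13: 8722 + 3263 + 22916 + 7813 + 1410 + 36917 + 47140 + 29739 = 157920
CMA at t=9 = (158488 + 157920) / (2·8) = 316408 / 16 = 19775.500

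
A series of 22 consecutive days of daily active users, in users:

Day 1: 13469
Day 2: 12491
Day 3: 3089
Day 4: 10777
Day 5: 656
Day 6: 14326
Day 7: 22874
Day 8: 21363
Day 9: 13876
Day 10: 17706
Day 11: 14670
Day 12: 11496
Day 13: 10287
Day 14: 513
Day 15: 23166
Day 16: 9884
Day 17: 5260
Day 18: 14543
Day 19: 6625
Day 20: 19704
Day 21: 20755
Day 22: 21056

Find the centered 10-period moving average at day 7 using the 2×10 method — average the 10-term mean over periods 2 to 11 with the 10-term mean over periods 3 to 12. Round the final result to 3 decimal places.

Sum over 2–11: 12491 + 3089 + 10777 + 656 + 14326 + 22874 + 21363 + 13876 + 17706 + 14670 = 131828
Sum over 3–12: 3089 + 10777 + 656 + 14326 + 22874 + 21363 + 13876 + 17706 + 14670 + 11496 = 130833
CMA at t=7 = (131828 + 130833) / (2·10) = 262661 / 20 = 13133.050

13133.050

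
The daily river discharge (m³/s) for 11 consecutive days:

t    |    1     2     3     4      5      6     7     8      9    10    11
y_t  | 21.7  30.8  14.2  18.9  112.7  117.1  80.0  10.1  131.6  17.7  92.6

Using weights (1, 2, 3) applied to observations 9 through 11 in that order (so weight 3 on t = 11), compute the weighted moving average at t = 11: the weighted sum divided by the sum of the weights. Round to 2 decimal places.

74.13

Weighted sum: 1·131.6 + 2·17.7 + 3·92.6 = 131.6 + 35.4 + 277.8 = 444.8
Weight total: 1 + 2 + 3 = 6
WMA = 444.8 / 6 = 74.13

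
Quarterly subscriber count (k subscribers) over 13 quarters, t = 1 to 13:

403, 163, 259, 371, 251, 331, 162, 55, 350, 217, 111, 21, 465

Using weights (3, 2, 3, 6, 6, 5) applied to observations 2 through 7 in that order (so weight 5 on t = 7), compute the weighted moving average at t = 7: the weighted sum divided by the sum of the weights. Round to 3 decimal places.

256.880

Weighted sum: 3·163 + 2·259 + 3·371 + 6·251 + 6·331 + 5·162 = 489 + 518 + 1113 + 1506 + 1986 + 810 = 6422
Weight total: 3 + 2 + 3 + 6 + 6 + 5 = 25
WMA = 6422 / 25 = 256.880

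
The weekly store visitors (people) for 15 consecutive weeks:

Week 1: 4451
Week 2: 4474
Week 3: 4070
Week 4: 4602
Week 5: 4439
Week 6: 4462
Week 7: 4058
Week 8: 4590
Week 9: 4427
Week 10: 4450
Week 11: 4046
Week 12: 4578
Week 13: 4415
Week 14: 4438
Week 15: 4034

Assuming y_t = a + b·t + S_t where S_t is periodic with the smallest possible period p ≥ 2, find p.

First differences y_{t+1} − y_t: 23, -404, 532, -163, 23, -404, 532, -163, 23, -404, …
The difference pattern repeats every 4 terms and not for any smaller step, so p = 4.

4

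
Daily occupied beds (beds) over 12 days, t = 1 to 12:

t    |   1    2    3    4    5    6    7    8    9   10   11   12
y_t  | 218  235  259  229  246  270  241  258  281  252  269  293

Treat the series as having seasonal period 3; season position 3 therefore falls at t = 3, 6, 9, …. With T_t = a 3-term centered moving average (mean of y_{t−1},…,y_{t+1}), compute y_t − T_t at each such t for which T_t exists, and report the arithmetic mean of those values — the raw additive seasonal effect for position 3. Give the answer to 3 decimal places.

Season position 3 occurs at t = 3, 6, 9 (where T_t is defined).
t=3: T_3 = 241.00000; y_3 − T_3 = 259 − 241.00000 = 18.00000
t=6: T_6 = 252.33333; y_6 − T_6 = 270 − 252.33333 = 17.66667
t=9: T_9 = 263.66667; y_9 − T_9 = 281 − 263.66667 = 17.33333
Mean deviation: (18.00000 + 17.66667 + 17.33333) / 3 = 17.667

17.667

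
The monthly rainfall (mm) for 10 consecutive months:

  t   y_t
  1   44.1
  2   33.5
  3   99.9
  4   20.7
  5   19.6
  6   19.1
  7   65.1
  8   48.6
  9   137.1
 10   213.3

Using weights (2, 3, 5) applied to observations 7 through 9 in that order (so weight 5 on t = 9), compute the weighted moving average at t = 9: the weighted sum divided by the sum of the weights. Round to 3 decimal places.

96.150

Weighted sum: 2·65.1 + 3·48.6 + 5·137.1 = 130.2 + 145.8 + 685.5 = 961.5
Weight total: 2 + 3 + 5 = 10
WMA = 961.5 / 10 = 96.150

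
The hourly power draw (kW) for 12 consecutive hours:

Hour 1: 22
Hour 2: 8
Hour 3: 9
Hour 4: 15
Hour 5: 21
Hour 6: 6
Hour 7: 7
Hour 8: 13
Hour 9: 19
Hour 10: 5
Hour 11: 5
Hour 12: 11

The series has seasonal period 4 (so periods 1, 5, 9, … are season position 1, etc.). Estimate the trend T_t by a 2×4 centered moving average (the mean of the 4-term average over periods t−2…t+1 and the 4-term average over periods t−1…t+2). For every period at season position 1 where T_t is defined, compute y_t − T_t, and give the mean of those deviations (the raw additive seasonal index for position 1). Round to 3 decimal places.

8.375

Season position 1 occurs at t = 5, 9 (where T_t is defined).
t=5: T_5 = 12.50000; y_5 − T_5 = 21 − 12.50000 = 8.50000
t=9: T_9 = 10.75000; y_9 − T_9 = 19 − 10.75000 = 8.25000
Mean deviation: (8.50000 + 8.25000) / 2 = 8.375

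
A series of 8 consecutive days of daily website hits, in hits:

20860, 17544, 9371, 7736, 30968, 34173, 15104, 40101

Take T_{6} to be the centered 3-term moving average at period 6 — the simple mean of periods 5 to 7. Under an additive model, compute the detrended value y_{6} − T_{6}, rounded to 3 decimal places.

Trend T_6 = (30968 + 34173 + 15104) / 3 = 80245/3 = 26748.33333
Detrended value: 34173 − 26748.33333 = 7424.667

7424.667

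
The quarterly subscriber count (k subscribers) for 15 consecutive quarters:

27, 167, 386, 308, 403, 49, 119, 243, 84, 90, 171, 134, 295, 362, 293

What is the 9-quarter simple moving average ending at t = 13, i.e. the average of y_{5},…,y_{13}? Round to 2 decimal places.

Sum of periods 5–13: 403 + 49 + 119 + 243 + 84 + 90 + 171 + 134 + 295 = 1588
Divide by 9: 1588 / 9 = 176.44

176.44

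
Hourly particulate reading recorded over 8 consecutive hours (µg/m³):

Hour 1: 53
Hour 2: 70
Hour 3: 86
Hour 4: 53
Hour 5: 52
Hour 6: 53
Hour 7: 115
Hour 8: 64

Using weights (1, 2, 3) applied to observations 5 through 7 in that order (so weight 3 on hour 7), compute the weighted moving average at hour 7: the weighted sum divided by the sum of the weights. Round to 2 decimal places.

Weighted sum: 1·52 + 2·53 + 3·115 = 52 + 106 + 345 = 503
Weight total: 1 + 2 + 3 = 6
WMA = 503 / 6 = 83.83

83.83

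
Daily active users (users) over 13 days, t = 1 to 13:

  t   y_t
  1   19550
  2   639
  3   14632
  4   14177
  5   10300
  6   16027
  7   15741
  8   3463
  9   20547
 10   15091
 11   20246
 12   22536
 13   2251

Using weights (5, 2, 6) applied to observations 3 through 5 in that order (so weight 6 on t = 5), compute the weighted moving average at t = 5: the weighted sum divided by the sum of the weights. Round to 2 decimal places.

Weighted sum: 5·14632 + 2·14177 + 6·10300 = 73160 + 28354 + 61800 = 163314
Weight total: 5 + 2 + 6 = 13
WMA = 163314 / 13 = 12562.62

12562.62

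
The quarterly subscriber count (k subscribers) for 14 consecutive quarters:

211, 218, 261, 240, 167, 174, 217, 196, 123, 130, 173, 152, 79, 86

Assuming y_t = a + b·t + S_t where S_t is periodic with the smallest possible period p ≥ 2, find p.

4

First differences y_{t+1} − y_t: 7, 43, -21, -73, 7, 43, -21, -73, 7, 43, …
The difference pattern repeats every 4 terms and not for any smaller step, so p = 4.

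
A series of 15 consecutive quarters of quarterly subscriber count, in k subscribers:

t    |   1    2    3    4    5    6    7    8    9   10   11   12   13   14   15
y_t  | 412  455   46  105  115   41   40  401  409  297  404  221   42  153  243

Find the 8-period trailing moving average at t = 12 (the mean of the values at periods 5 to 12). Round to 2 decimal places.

Sum of periods 5–12: 115 + 41 + 40 + 401 + 409 + 297 + 404 + 221 = 1928
Divide by 8: 1928 / 8 = 241.00

241.00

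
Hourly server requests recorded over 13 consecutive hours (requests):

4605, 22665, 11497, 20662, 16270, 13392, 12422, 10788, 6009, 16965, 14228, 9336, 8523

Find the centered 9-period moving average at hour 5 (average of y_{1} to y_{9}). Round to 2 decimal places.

Sum of periods 1–9: 4605 + 22665 + 11497 + 20662 + 16270 + 13392 + 12422 + 10788 + 6009 = 118310
Divide by 9: 118310 / 9 = 13145.56

13145.56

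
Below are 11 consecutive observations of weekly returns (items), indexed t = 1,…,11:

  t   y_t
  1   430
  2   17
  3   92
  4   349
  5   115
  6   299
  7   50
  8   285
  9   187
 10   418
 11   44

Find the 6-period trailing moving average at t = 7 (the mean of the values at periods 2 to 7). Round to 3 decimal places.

153.667

Sum of periods 2–7: 17 + 92 + 349 + 115 + 299 + 50 = 922
Divide by 6: 922 / 6 = 153.667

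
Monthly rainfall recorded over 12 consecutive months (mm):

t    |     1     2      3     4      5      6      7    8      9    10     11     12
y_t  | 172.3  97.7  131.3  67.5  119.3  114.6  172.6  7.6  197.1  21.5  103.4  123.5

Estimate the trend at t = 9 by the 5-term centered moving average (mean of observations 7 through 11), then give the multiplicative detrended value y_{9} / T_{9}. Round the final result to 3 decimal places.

1.962

Trend T_9 = (172.6 + 7.6 + 197.1 + 21.5 + 103.4) / 5 = 502.2/5 = 100.44000
Ratio to trend: 197.1 / 100.44000 = 1.962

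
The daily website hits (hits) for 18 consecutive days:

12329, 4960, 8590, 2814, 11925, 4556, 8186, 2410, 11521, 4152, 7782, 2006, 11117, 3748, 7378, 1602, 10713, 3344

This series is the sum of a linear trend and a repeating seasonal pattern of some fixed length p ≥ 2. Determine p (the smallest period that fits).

First differences y_{t+1} − y_t: -7369, 3630, -5776, 9111, -7369, 3630, -5776, 9111, -7369, 3630, …
The difference pattern repeats every 4 terms and not for any smaller step, so p = 4.

4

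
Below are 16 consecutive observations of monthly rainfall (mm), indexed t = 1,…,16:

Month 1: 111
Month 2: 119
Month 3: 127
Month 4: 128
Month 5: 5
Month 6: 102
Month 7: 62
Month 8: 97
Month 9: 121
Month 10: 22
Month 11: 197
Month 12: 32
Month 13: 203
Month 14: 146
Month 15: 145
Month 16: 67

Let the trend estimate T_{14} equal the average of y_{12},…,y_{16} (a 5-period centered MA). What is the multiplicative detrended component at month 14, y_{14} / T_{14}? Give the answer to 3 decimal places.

Trend T_14 = (32 + 203 + 146 + 145 + 67) / 5 = 593/5 = 118.60000
Ratio to trend: 146 / 118.60000 = 1.231

1.231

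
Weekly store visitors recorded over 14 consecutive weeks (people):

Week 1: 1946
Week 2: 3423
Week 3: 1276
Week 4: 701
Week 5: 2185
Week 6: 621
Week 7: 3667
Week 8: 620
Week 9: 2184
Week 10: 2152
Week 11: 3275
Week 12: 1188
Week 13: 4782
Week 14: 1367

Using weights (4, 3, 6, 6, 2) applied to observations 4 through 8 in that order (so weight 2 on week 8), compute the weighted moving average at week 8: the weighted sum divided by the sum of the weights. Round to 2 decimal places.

Weighted sum: 4·701 + 3·2185 + 6·621 + 6·3667 + 2·620 = 2804 + 6555 + 3726 + 22002 + 1240 = 36327
Weight total: 4 + 3 + 6 + 6 + 2 = 21
WMA = 36327 / 21 = 1729.86

1729.86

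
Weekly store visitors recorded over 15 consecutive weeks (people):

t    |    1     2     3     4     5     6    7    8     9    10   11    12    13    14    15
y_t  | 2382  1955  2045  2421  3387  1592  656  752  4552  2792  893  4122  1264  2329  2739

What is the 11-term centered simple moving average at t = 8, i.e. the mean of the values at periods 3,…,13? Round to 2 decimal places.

Sum of periods 3–13: 2045 + 2421 + 3387 + 1592 + 656 + 752 + 4552 + 2792 + 893 + 4122 + 1264 = 24476
Divide by 11: 24476 / 11 = 2225.09

2225.09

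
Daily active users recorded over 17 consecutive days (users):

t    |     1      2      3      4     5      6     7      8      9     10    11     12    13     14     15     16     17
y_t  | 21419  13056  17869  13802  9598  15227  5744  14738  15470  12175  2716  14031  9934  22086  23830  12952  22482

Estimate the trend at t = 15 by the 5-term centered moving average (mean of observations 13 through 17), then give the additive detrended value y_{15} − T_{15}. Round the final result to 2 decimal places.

Trend T_15 = (9934 + 22086 + 23830 + 12952 + 22482) / 5 = 91284/5 = 18256.8000
Detrended value: 23830 − 18256.8000 = 5573.20

5573.20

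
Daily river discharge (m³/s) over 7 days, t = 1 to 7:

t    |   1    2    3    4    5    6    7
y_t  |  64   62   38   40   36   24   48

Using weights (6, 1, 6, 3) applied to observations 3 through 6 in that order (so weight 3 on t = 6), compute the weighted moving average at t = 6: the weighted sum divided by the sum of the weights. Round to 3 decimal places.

34.750

Weighted sum: 6·38 + 1·40 + 6·36 + 3·24 = 228 + 40 + 216 + 72 = 556
Weight total: 6 + 1 + 6 + 3 = 16
WMA = 556 / 16 = 34.750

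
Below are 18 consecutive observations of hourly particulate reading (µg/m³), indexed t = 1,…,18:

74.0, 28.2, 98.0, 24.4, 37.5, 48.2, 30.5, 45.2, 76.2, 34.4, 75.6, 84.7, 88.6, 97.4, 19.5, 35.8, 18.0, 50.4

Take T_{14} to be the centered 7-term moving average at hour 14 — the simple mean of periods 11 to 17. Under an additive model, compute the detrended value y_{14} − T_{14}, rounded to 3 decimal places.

Trend T_14 = (75.6 + 84.7 + 88.6 + 97.4 + 19.5 + 35.8 + 18.0) / 7 = 419.6/7 = 59.94286
Detrended value: 97.4 − 59.94286 = 37.457

37.457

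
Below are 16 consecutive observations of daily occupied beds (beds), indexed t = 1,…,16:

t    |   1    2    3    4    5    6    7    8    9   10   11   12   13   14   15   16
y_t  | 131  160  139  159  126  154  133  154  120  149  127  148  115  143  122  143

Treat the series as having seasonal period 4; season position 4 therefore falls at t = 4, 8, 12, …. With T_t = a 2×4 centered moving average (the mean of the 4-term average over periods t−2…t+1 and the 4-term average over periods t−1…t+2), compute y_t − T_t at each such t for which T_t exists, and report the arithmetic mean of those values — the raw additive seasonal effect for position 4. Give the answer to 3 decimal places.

Season position 4 occurs at t = 4, 8, 12 (where T_t is defined).
t=4: T_4 = 145.25000; y_4 − T_4 = 159 − 145.25000 = 13.75000
t=8: T_8 = 139.62500; y_8 − T_8 = 154 − 139.62500 = 14.37500
t=12: T_12 = 134.00000; y_12 − T_12 = 148 − 134.00000 = 14.00000
Mean deviation: (13.75000 + 14.37500 + 14.00000) / 3 = 14.042

14.042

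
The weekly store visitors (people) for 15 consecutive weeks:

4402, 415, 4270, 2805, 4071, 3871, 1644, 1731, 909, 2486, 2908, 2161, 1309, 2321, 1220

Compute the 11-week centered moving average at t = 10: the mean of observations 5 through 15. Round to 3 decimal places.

2239.182

Sum of periods 5–15: 4071 + 3871 + 1644 + 1731 + 909 + 2486 + 2908 + 2161 + 1309 + 2321 + 1220 = 24631
Divide by 11: 24631 / 11 = 2239.182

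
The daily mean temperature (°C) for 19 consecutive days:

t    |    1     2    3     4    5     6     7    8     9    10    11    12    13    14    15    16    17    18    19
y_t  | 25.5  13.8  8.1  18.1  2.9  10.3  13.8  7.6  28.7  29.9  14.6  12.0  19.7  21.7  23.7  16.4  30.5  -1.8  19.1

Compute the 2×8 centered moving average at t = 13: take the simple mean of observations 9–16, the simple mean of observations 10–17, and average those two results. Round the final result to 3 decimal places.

Sum over 9–16: 28.7 + 29.9 + 14.6 + 12.0 + 19.7 + 21.7 + 23.7 + 16.4 = 166.7
Sum over 10–17: 29.9 + 14.6 + 12.0 + 19.7 + 21.7 + 23.7 + 16.4 + 30.5 = 168.5
CMA at t=13 = (166.7 + 168.5) / (2·8) = 335.2 / 16 = 20.950

20.950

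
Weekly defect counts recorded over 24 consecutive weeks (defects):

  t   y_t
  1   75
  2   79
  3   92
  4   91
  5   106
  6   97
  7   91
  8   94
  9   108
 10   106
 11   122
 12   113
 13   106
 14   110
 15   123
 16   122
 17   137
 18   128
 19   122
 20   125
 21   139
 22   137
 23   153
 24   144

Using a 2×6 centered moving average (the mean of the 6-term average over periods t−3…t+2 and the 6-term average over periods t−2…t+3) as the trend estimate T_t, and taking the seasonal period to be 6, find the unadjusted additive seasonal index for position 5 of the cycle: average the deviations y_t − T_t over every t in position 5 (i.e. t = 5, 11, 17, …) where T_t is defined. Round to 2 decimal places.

Season position 5 occurs at t = 5, 11, 17 (where T_t is defined).
t=5: T_5 = 93.9167; y_5 − T_5 = 106 − 93.9167 = 12.0833
t=11: T_11 = 109.5000; y_11 − T_11 = 122 − 109.5000 = 12.5000
t=17: T_17 = 124.9167; y_17 − T_17 = 137 − 124.9167 = 12.0833
Mean deviation: (12.0833 + 12.5000 + 12.0833) / 3 = 12.22

12.22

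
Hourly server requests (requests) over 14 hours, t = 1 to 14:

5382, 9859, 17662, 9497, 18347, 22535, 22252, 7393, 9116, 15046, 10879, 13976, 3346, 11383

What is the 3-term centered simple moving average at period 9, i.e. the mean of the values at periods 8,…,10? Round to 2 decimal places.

10518.33

Sum of periods 8–10: 7393 + 9116 + 15046 = 31555
Divide by 3: 31555 / 3 = 10518.33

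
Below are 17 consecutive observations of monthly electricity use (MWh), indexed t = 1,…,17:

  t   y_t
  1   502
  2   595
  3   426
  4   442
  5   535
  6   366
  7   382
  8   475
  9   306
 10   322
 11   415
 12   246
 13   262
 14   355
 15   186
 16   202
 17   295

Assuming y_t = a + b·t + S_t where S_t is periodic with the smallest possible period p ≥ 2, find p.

3

First differences y_{t+1} − y_t: 93, -169, 16, 93, -169, 16, 93, -169, …
The difference pattern repeats every 3 terms and not for any smaller step, so p = 3.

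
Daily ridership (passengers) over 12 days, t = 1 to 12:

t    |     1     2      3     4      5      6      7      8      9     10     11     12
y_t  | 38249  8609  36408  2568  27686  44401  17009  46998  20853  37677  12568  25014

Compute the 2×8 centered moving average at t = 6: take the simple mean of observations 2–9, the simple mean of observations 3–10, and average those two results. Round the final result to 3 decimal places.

Sum over 2–9: 8609 + 36408 + 2568 + 27686 + 44401 + 17009 + 46998 + 20853 = 204532
Sum over 3–10: 36408 + 2568 + 27686 + 44401 + 17009 + 46998 + 20853 + 37677 = 233600
CMA at t=6 = (204532 + 233600) / (2·8) = 438132 / 16 = 27383.250

27383.250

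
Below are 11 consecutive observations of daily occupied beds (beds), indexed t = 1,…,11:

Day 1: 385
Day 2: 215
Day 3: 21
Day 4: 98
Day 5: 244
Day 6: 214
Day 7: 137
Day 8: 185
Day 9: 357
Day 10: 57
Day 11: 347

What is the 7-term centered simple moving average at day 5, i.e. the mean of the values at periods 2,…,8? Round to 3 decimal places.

159.143

Sum of periods 2–8: 215 + 21 + 98 + 244 + 214 + 137 + 185 = 1114
Divide by 7: 1114 / 7 = 159.143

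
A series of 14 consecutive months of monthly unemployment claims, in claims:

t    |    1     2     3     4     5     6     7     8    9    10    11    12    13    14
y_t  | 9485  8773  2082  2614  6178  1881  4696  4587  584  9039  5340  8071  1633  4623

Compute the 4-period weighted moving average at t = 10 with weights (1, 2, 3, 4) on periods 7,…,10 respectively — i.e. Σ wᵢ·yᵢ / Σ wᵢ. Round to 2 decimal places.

Weighted sum: 1·4696 + 2·4587 + 3·584 + 4·9039 = 4696 + 9174 + 1752 + 36156 = 51778
Weight total: 1 + 2 + 3 + 4 = 10
WMA = 51778 / 10 = 5177.80

5177.80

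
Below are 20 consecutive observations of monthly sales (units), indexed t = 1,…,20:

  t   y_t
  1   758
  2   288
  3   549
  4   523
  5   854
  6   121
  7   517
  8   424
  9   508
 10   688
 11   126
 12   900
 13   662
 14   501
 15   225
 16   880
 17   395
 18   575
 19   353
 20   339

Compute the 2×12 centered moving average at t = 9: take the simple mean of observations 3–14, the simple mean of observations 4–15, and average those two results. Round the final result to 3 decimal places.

517.583

Sum over 3–14: 549 + 523 + 854 + 121 + 517 + 424 + 508 + 688 + 126 + 900 + 662 + 501 = 6373
Sum over 4–15: 523 + 854 + 121 + 517 + 424 + 508 + 688 + 126 + 900 + 662 + 501 + 225 = 6049
CMA at t=9 = (6373 + 6049) / (2·12) = 12422 / 24 = 517.583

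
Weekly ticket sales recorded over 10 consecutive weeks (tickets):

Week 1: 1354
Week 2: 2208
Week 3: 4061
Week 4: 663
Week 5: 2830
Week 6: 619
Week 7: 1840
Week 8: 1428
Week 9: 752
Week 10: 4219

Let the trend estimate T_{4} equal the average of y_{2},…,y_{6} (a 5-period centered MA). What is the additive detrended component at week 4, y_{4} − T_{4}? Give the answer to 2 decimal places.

-1413.20

Trend T_4 = (2208 + 4061 + 663 + 2830 + 619) / 5 = 10381/5 = 2076.2000
Detrended value: 663 − 2076.2000 = -1413.20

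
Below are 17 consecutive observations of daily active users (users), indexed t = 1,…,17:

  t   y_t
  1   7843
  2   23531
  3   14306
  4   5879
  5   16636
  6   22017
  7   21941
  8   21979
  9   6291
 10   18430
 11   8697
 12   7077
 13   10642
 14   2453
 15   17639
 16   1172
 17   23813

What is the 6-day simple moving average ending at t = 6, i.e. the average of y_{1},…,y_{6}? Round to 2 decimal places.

15035.33

Sum of periods 1–6: 7843 + 23531 + 14306 + 5879 + 16636 + 22017 = 90212
Divide by 6: 90212 / 6 = 15035.33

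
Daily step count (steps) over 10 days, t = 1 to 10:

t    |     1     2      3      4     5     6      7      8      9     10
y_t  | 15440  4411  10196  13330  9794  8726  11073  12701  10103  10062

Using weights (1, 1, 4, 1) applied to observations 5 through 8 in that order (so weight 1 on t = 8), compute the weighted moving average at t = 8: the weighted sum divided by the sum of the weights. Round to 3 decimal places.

Weighted sum: 1·9794 + 1·8726 + 4·11073 + 1·12701 = 9794 + 8726 + 44292 + 12701 = 75513
Weight total: 1 + 1 + 4 + 1 = 7
WMA = 75513 / 7 = 10787.571

10787.571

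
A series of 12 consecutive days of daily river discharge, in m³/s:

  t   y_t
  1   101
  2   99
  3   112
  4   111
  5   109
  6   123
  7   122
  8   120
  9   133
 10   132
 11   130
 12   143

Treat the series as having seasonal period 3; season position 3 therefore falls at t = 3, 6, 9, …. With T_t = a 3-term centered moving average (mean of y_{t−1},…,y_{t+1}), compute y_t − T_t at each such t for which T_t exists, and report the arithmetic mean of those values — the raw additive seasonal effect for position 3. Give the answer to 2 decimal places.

Season position 3 occurs at t = 3, 6, 9 (where T_t is defined).
t=3: T_3 = 107.3333; y_3 − T_3 = 112 − 107.3333 = 4.6667
t=6: T_6 = 118.0000; y_6 − T_6 = 123 − 118.0000 = 5.0000
t=9: T_9 = 128.3333; y_9 − T_9 = 133 − 128.3333 = 4.6667
Mean deviation: (4.6667 + 5.0000 + 4.6667) / 3 = 4.78

4.78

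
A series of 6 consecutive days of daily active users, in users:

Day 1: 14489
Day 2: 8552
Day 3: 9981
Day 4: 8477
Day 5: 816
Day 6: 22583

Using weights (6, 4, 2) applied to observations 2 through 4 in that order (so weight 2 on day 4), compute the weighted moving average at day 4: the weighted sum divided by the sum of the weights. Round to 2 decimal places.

9015.83

Weighted sum: 6·8552 + 4·9981 + 2·8477 = 51312 + 39924 + 16954 = 108190
Weight total: 6 + 4 + 2 = 12
WMA = 108190 / 12 = 9015.83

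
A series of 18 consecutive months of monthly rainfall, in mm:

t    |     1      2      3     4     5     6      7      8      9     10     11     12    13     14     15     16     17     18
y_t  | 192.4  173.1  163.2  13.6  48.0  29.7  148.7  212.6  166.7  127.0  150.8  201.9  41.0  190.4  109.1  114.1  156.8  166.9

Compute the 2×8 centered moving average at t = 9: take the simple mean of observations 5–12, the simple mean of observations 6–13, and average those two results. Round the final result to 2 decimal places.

Sum over 5–12: 48.0 + 29.7 + 148.7 + 212.6 + 166.7 + 127.0 + 150.8 + 201.9 = 1085.4
Sum over 6–13: 29.7 + 148.7 + 212.6 + 166.7 + 127.0 + 150.8 + 201.9 + 41.0 = 1078.4
CMA at t=9 = (1085.4 + 1078.4) / (2·8) = 2163.8 / 16 = 135.24

135.24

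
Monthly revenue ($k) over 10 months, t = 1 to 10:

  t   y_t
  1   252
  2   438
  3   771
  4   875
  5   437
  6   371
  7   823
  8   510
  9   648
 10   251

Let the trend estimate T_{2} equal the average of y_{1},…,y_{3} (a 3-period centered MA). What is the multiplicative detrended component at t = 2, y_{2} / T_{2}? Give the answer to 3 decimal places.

Trend T_2 = (252 + 438 + 771) / 3 = 1461/3 = 487.00000
Ratio to trend: 438 / 487.00000 = 0.899

0.899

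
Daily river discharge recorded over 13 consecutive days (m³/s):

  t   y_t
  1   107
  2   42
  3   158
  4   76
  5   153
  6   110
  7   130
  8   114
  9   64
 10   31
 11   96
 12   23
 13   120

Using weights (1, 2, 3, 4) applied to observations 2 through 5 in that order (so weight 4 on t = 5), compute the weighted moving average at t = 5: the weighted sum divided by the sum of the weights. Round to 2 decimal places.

Weighted sum: 1·42 + 2·158 + 3·76 + 4·153 = 42 + 316 + 228 + 612 = 1198
Weight total: 1 + 2 + 3 + 4 = 10
WMA = 1198 / 10 = 119.80

119.80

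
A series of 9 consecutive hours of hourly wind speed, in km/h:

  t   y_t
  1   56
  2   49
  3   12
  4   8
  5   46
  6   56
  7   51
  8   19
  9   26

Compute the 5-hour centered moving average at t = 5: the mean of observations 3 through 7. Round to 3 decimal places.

34.600

Sum of periods 3–7: 12 + 8 + 46 + 56 + 51 = 173
Divide by 5: 173 / 5 = 34.600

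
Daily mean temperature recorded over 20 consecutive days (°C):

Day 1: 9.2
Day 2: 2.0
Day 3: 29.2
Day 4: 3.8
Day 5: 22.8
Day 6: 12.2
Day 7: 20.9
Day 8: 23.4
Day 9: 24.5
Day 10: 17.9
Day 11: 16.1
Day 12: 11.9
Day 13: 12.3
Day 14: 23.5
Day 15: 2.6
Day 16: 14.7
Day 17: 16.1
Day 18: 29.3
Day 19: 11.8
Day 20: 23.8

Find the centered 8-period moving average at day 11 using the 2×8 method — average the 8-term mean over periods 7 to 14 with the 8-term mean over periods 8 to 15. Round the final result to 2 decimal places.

Sum over 7–14: 20.9 + 23.4 + 24.5 + 17.9 + 16.1 + 11.9 + 12.3 + 23.5 = 150.5
Sum over 8–15: 23.4 + 24.5 + 17.9 + 16.1 + 11.9 + 12.3 + 23.5 + 2.6 = 132.2
CMA at t=11 = (150.5 + 132.2) / (2·8) = 282.7 / 16 = 17.67

17.67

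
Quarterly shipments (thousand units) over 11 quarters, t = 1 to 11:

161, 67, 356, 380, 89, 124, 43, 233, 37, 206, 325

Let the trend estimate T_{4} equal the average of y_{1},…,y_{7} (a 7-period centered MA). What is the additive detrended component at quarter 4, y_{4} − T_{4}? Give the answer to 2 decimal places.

205.71

Trend T_4 = (161 + 67 + 356 + 380 + 89 + 124 + 43) / 7 = 1220/7 = 174.2857
Detrended value: 380 − 174.2857 = 205.71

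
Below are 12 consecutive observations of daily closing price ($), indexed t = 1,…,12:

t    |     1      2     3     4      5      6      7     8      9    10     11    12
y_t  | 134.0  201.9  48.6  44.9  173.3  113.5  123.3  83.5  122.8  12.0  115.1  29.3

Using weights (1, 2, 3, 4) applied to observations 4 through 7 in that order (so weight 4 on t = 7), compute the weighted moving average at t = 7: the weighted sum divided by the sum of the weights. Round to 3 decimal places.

Weighted sum: 1·44.9 + 2·173.3 + 3·113.5 + 4·123.3 = 44.9 + 346.6 + 340.5 + 493.2 = 1225.2
Weight total: 1 + 2 + 3 + 4 = 10
WMA = 1225.2 / 10 = 122.520

122.520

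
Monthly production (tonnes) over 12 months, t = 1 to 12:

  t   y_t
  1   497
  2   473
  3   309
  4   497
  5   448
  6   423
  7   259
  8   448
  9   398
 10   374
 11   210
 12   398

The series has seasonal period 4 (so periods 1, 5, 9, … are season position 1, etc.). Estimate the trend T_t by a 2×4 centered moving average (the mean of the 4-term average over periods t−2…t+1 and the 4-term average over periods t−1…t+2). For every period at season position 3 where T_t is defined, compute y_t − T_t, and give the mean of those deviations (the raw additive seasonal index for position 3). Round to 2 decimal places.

-129.06

Season position 3 occurs at t = 3, 7 (where T_t is defined).
t=3: T_3 = 437.8750; y_3 − T_3 = 309 − 437.8750 = -128.8750
t=7: T_7 = 388.2500; y_7 − T_7 = 259 − 388.2500 = -129.2500
Mean deviation: (-128.8750 + -129.2500) / 2 = -129.06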